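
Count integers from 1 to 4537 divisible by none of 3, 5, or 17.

|div by 3|=1512, |div by 5|=907, |div by 17|=266.
|div by 3&5|=302, |div by 3&17|=88, |div by 5&17|=53, |div by all|=17.
By inclusion-exclusion, divisible by at least one: 1512+907+266-302-88-53+17 = 2259.
Not divisible by any: 4537 - 2259.

Final answer: 2278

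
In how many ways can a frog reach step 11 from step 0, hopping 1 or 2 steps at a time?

Condition on the final move: it is a 1-step (f(n-1) ways to get there) or a 2-step (f(n-2) ways), so f(n) = f(n-1) + f(n-2), with f(1)=1, f(2)=2.
Building up term by term: f(1)=1, f(2)=2, f(3)=3, f(4)=5, f(5)=8, f(6)=13, f(7)=21, f(8)=34, f(9)=55, f(10)=89, f(11)=144.

Final answer: 144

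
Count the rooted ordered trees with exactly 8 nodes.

This is counted by the nth Catalan number C_n. Here n = 8 - 1 = 7.
Using C_0 = 1 and C_(k+1) = C_k x 2(2k+1)/(k+2), build up term by term: C_1=1, C_2=2, C_3=5, C_4=14, C_5=42, C_6=132, C_7=429.

Final answer: C_{7} = 429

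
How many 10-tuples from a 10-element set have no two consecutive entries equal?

Let g(n) count such strings. g(1) = 10, and each valid string of length n-1 extends in 9 ways (any symbol but the last), so g(n) = 9 g(n-1).
Total: g(10) = 10 x 9^9.

Final answer: 10 x 9^{9} = 3874204890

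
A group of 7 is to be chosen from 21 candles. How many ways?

C(21,7) = 21!/(7! x (21-7)!).

Final answer: C(21,7) = 116280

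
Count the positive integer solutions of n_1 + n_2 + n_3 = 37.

Substitute n'_i = n_i - 1 (so n'_i >= 0). Then sum n'_i = 37 - 3 = 34.
Stars and bars: C(34+3-1, 3-1) = C(36,2).

Final answer: C(36,2) = 630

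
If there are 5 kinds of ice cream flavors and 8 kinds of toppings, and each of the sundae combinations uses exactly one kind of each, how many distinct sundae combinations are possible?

By the multiplication principle: 5 x 8.

Final answer: 40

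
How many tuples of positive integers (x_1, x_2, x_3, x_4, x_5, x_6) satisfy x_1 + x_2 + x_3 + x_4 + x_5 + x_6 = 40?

Substitute x'_i = x_i - 1 (so x'_i >= 0). Then sum x'_i = 40 - 6 = 34.
Stars and bars: C(34+6-1, 6-1) = C(39,5).

Final answer: C(39,5) = 575757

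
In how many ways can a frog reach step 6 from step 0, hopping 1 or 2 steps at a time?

Condition on the final move: it is a 1-step (f(n-1) ways to get there) or a 2-step (f(n-2) ways), so f(n) = f(n-1) + f(n-2), with f(1)=1, f(2)=2.
Iterating the recurrence: f(1)=1, f(2)=2, f(3)=3, f(4)=5, f(5)=8, f(6)=13.

Final answer: 13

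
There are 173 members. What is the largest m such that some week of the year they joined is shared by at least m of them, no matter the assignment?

There are 52 possible values for week of the year they joined. With 173 members and 52 categories, by pigeonhole: ceiling(173/52).

Final answer: 4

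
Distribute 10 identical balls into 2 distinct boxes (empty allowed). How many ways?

Stars and bars: C(n+k-1, k-1) = C(11,1).

Final answer: C(11,1) = 11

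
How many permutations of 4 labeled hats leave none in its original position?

Use the recurrence D(n) = (n-1)(D(n-1) + D(n-2)) with D(0)=1, D(1)=0.
D(2) = 1 x (0 + 1) = 1
D(3) = 2 x (1 + 0) = 2
D(4) = 3 x (D(3) + D(2)) = 3 x (2 + 1)

Final answer: D(4) = 9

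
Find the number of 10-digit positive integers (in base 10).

First digit: 9 choices (1-9). Each of the remaining 9 digits: 10 choices.
Total: 9 x 10^9.

Final answer: 9000000000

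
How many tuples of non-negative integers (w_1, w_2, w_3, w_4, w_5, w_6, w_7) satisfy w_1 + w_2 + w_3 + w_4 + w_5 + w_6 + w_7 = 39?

Stars and bars with 39 stars and 6 bars:
C(39+7-1, 7-1) = C(45,6).

Final answer: C(45,6) = 8145060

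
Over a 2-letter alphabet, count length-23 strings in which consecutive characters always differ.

Let g(n) count such strings. g(1) = 2, and each valid string of length n-1 extends in 1 ways (any symbol but the last), so g(n) = 1 g(n-1).
Total: g(23) = 2 x 1^22.

Final answer: 2 x 1^{22} = 2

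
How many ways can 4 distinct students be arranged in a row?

The number of ways to arrange 4 distinct objects is 4!.

Final answer: 4! = 24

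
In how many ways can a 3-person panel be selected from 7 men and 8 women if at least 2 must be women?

Sum over valid woman counts:
C(8,2)C(7,1) = 196
C(8,3)C(7,0) = 56
Total: 196 + 56.

Final answer: 252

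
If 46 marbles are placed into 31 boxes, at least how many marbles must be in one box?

By the pigeonhole principle: ceiling(46/31).

Final answer: 2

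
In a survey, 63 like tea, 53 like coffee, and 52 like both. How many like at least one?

|A union B| = |A| + |B| - |A intersect B| = 63 + 53 - 52.

Final answer: 64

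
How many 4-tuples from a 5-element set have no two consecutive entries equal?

Let g(n) count such strings. g(1) = 5, and each valid string of length n-1 extends in 4 ways (any symbol but the last), so g(n) = 4 g(n-1).
Total: g(4) = 5 x 4^3.

Final answer: 5 x 4^{3} = 320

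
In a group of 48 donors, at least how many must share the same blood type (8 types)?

There are 8 possible values for blood type (8 types). With 48 donors and 8 categories, by pigeonhole: ceiling(48/8).

Final answer: 6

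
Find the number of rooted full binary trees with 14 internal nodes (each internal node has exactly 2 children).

This is counted by the nth Catalan number C_n. Here n = 14.
Using C_0 = 1 and C_(k+1) = C_k x 2(2k+1)/(k+2), build up term by term: C_1=1, C_2=2, C_3=5, C_4=14, C_5=42, C_6=132, C_7=429, C_8=1430, C_9=4862, C_10=16796, C_11=58786, C_12=208012, C_13=742900, C_14=2674440.

Final answer: C_{14} = 2674440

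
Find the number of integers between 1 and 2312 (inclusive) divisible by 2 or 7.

Multiples of 2: 1156. Multiples of 7: 330. Of both (lcm=14): 165.
By inclusion-exclusion: 1156 + 330 - 165.

Final answer: 1321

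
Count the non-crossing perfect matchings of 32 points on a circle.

This is a standard Catalan-number count: the answer is C_n. Here n = 32/2 = 16.
C_n = C(2n,n)/(n+1), so C_{16} = C(32,16)/17 = 601080390/17.

Final answer: C_{16} = 35357670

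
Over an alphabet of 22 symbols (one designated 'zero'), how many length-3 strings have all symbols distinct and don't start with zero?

First digit: 21 (nonzero). Second: 21 (not first). Third: 20, etc.
Total: 21 x 21 x 20.

Final answer: 8820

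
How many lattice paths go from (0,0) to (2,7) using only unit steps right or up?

Each path has 2 right steps and 7 up steps in some order (9 steps total).
Choose which 7 of the 9 steps are up: C(9,7).

Final answer: C(9,7) = 36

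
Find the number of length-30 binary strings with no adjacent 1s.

A valid string ends in 0 (append to any length-(n-1) valid string) or in 01 (append to any length-(n-2) valid string), so a(n) = a(n-1) + a(n-2) with a(1)=2, a(2)=3.
Computing successive values: a(1)=2, a(2)=3, a(3)=5, a(4)=8, a(5)=13, a(6)=21, a(7)=34, a(8)=55, a(9)=89, a(10)=144, a(11)=233, a(12)=377, a(13)=610, a(14)=987, a(15)=1597, a(16)=2584, a(17)=4181, a(18)=6765, a(19)=10946, a(20)=17711, a(21)=28657, a(22)=46368, a(23)=75025, a(24)=121393, a(25)=196418, a(26)=317811, a(27)=514229, a(28)=832040, a(29)=1346269, a(30)=2178309.

Final answer: 2178309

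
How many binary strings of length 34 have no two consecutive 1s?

Let a(n) count valid strings. If the last bit is 0 the prefix is any valid string of length n-1; if it is 1 the string must end in 01 with a valid prefix of length n-2. So a(n) = a(n-1) + a(n-2), a(1)=2, a(2)=3.
Building up term by term: a(1)=2, a(2)=3, a(3)=5, a(4)=8, a(5)=13, a(6)=21, a(7)=34, a(8)=55, a(9)=89, a(10)=144, a(11)=233, a(12)=377, a(13)=610, a(14)=987, a(15)=1597, a(16)=2584, a(17)=4181, a(18)=6765, a(19)=10946, a(20)=17711, a(21)=28657, a(22)=46368, a(23)=75025, a(24)=121393, a(25)=196418, a(26)=317811, a(27)=514229, a(28)=832040, a(29)=1346269, a(30)=2178309, a(31)=3524578, a(32)=5702887, a(33)=9227465, a(34)=14930352.

Final answer: 14930352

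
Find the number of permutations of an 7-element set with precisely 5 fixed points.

Choose which 5 elements are fixed: C(7,5) = 21.
Derange the remaining 2 using D(j) = (j-1)(D(j-1) + D(j-2)), D(0)=1, D(1)=0: D(2)=1.
Total: 21 x 1.

Final answer: C(7,5) D(2) = 21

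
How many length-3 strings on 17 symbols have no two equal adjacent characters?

Let g(n) count such strings. g(1) = 17, and each valid string of length n-1 extends in 16 ways (any symbol but the last), so g(n) = 16 g(n-1).
Total: g(3) = 17 x 16^2.

Final answer: 17 x 16^{2} = 4352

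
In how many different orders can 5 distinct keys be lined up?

The number of ways to arrange 5 distinct objects is 5!.

Final answer: 5! = 120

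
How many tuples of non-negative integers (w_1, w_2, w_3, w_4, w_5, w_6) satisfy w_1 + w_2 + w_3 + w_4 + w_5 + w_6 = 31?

Stars and bars with 31 stars and 5 bars:
C(31+6-1, 6-1) = C(36,5).

Final answer: C(36,5) = 376992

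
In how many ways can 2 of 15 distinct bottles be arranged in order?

P(15,2) = 15!/(15-2)! = 15!/13!.

Final answer: P(15,2) = 210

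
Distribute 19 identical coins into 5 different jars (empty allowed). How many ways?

Stars and bars: C(n+k-1, k-1) = C(23,4).

Final answer: C(23,4) = 8855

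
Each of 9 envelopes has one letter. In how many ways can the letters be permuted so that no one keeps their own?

Derangements satisfy D(n) = (n-1)(D(n-1) + D(n-2)), starting from D(0)=1, D(1)=0.
D(2) = 1 x (0 + 1) = 1
D(3) = 2 x (1 + 0) = 2
D(4) = 3 x (2 + 1) = 9
D(5) = 4 x (9 + 2) = 44
D(6) = 5 x (44 + 9) = 265
D(7) = 6 x (265 + 44) = 1854
D(8) = 7 x (1854 + 265) = 14833
D(9) = 8 x (D(8) + D(7)) = 8 x (14833 + 1854)

Final answer: D(9) = 133496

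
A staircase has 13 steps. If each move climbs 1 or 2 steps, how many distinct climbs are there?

Condition on the final move: it is a 1-step (f(n-1) ways to get there) or a 2-step (f(n-2) ways), so f(n) = f(n-1) + f(n-2), with f(1)=1, f(2)=2.
Building up term by term: f(1)=1, f(2)=2, f(3)=3, f(4)=5, f(5)=8, f(6)=13, f(7)=21, f(8)=34, f(9)=55, f(10)=89, f(11)=144, f(12)=233, f(13)=377.

Final answer: 377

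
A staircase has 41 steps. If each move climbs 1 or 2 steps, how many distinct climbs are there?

Let f(n) count the ways. The last step is size 1 or 2, so f(n) = f(n-1) + f(n-2) with f(1)=1, f(2)=2.
Computing successive values: f(1)=1, f(2)=2, f(3)=3, f(4)=5, f(5)=8, f(6)=13, f(7)=21, f(8)=34, f(9)=55, f(10)=89, f(11)=144, f(12)=233, f(13)=377, f(14)=610, f(15)=987, f(16)=1597, f(17)=2584, f(18)=4181, f(19)=6765, f(20)=10946, f(21)=17711, f(22)=28657, f(23)=46368, f(24)=75025, f(25)=121393, f(26)=196418, f(27)=317811, f(28)=514229, f(29)=832040, f(30)=1346269, f(31)=2178309, f(32)=3524578, f(33)=5702887, f(34)=9227465, f(35)=14930352, f(36)=24157817, f(37)=39088169, f(38)=63245986, f(39)=102334155, f(40)=165580141, f(41)=267914296.

Final answer: 267914296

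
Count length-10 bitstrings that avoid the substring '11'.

Let a(n) count valid strings. If the last bit is 0 the prefix is any valid string of length n-1; if it is 1 the string must end in 01 with a valid prefix of length n-2. So a(n) = a(n-1) + a(n-2), a(1)=2, a(2)=3.
Building up term by term: a(1)=2, a(2)=3, a(3)=5, a(4)=8, a(5)=13, a(6)=21, a(7)=34, a(8)=55, a(9)=89, a(10)=144.

Final answer: 144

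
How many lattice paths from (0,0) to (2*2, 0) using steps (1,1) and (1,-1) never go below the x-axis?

Total monotonic paths to (2,2): C(4,2) = 6.
Reflecting each bad path at its first crossing gives a bijection with paths to (1,3): C(4,3) = 4.
Valid Dyck paths: 6 - 4.
(Equivalently, C_{2} = C(4,2)/3 = 6/3.)

Final answer: C_{2} = 2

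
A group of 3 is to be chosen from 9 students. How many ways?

C(9,3) = 9!/(3! x 6!).

Final answer: \binom{9}{3} = 84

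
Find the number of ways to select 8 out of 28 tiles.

C(28,8) = 28!/(8! x 20!).

Final answer: \binom{28}{8} = 3108105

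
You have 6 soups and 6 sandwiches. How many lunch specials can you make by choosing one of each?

By the multiplication principle: 6 x 6.

Final answer: 36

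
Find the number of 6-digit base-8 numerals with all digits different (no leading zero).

The leading digit has 7 choices (anything but zero); the next has 7 (anything but the first), then 6, and so on, one fewer each time.
Total: 7 x 7 x 6 x 5 x 4 x 3.

Final answer: 17640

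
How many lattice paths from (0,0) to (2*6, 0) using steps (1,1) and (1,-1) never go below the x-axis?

Total monotonic paths to (6,6): C(12,6) = 924.
Paths that cross above y=x (reflection bijection): C(12,7) = 792.
Valid Dyck paths: 924 - 792.
(These counts are the Catalan numbers.)

Final answer: C_{6} = 132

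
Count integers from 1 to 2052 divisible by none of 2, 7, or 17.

|div by 2|=1026, |div by 7|=293, |div by 17|=120.
|div by 2&7|=146, |div by 2&17|=60, |div by 7&17|=17, |div by all|=8.
By inclusion-exclusion, divisible by at least one: 1026+293+120-146-60-17+8 = 1224.
Not divisible by any: 2052 - 1224.

Final answer: 828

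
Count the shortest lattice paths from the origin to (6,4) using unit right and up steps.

Each path has 6 right steps and 4 up steps in some order (10 steps total).
Choose which 4 of the 10 steps are up: C(10,4).

Final answer: C(10,4) = 210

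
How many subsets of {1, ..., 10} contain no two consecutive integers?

Let a(n) count such subsets of {1, ..., n}. Either n is excluded (a(n-1) ways) or n is included, forcing n-1 out (a(n-2) ways), so a(n) = a(n-1) + a(n-2) with a(1)=2, a(2)=3.
Iterating the recurrence: a(1)=2, a(2)=3, a(3)=5, a(4)=8, a(5)=13, a(6)=21, a(7)=34, a(8)=55, a(9)=89, a(10)=144.

Final answer: 144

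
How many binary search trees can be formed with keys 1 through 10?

The structures are counted by the Catalan number C_n. Here n = 10.
C_n = C(2n,n) - C(2n,n+1), so C_{10} = C(20,10) - C(20,11) = 184756 - 167960.

Final answer: C_{10} = 16796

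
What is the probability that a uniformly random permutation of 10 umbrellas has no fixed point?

D(n) = (n-1)(D(n-1) + D(n-2)), D(0)=1, D(1)=0.
Building up: D(2)=1, D(3)=2, D(4)=9, D(5)=44, D(6)=265, D(7)=1854, D(8)=14833, D(9)=133496, D(10)=1334961.
Total arrangements: 10! = 3628800.
Probability = D(10)/10! = 16481/44800.

Final answer: D(10)/10! = 1334961/3628800 = 0.367879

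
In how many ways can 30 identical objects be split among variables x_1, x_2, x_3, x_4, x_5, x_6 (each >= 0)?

Stars and bars with 30 stars and 5 bars:
C(30+6-1, 6-1) = C(35,5).

Final answer: C(35,5) = 324632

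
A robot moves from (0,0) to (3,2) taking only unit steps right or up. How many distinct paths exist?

Each path has 3 right steps and 2 up steps in some order (5 steps total).
Choose which 2 of the 5 steps are up: C(5,2).

Final answer: C(5,2) = 10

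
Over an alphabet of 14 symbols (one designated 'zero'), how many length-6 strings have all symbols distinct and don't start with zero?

The leading digit has 13 choices (anything but zero); the next has 13 (anything but the first), then 12, and so on, one fewer each time.
Total: 13 x 13 x 12 x 11 x 10 x 9.

Final answer: 2007720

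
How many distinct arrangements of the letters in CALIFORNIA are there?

Letters (A:2, C:1, F:1, I:2, L:1, N:1, O:1, R:1). Total letters: 10.
Permutations = 10!/(2! x 2!).

Final answer: 907200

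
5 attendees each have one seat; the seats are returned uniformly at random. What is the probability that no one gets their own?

Use the recurrence D(n) = (n-1)(D(n-1) + D(n-2)) with D(0)=1, D(1)=0.
Building up: D(2)=1, D(3)=2, D(4)=9, D(5)=44.
Total arrangements: 5! = 120.
Probability = D(5)/5! = 11/30.

Final answer: D(5)/5! = 44/120 = 0.366667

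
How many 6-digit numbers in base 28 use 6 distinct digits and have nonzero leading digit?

First digit: 27 (nonzero). Second: 27 (not first). Third: 26, etc.
Total: 27 x 27 x 26 x 25 x 24 x 23.

Final answer: 261565200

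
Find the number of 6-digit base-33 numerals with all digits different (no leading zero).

First digit: 32 (nonzero). Second: 32 (not first). Third: 31, etc.
Total: 32 x 32 x 31 x 30 x 29 x 28.

Final answer: 773283840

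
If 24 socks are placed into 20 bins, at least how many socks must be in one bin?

By the pigeonhole principle: ceiling(24/20).

Final answer: 2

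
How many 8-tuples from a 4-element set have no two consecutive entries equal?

First character: 4 choices. Each subsequent: 3 choices (must differ from the previous one).
Total: 4 x 3^7.

Final answer: 4 x 3^{7} = 8748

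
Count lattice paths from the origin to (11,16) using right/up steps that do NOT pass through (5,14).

Total paths to (11,16): C(27,16) = 13037895.
Paths through (5,14): C(19,14) x C(8,2) = 325584.
Avoiding (5,14): 13037895 - 325584.

Final answer: 12712311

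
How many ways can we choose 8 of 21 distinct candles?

C(21,8) = 21!/(8! x (21-8)!).

Final answer: C(21,8) = 203490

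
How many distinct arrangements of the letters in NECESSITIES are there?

Letters (C:1, E:3, I:2, N:1, S:3, T:1). Total letters: 11.
Permutations = 11!/(3! x 3! x 2!).

Final answer: 554400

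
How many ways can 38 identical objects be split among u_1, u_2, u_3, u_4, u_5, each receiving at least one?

Substitute u'_i = u_i - 1 (so u'_i >= 0). Then sum u'_i = 38 - 5 = 33.
Stars and bars: C(33+5-1, 5-1) = C(37,4).

Final answer: C(37,4) = 66045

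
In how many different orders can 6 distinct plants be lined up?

The number of ways to arrange 6 distinct objects is 6!.

Final answer: 6! = 720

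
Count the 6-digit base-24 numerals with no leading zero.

Leading digit: 23 options (nonzero). Other 5 digit(s): 24 options each.
Total: 23 x 24^5.

Final answer: 183140352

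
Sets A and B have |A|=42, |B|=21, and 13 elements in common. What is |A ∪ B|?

|A union B| = |A| + |B| - |A intersect B| = 42 + 21 - 13.

Final answer: 50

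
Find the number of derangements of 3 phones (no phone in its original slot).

Use the recurrence D(n) = (n-1)(D(n-1) + D(n-2)) with D(0)=1, D(1)=0.
D(2) = 1 x (0 + 1) = 1
D(3) = 2 x (D(2) + D(1)) = 2 x (1 + 0)

Final answer: D(3) = 2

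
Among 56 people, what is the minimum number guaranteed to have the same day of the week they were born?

There are 7 possible values for day of the week they were born. With 56 people and 7 categories, by pigeonhole: ceiling(56/7).

Final answer: 8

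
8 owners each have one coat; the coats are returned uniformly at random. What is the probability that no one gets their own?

Use the recurrence D(n) = (n-1)(D(n-1) + D(n-2)) with D(0)=1, D(1)=0.
Building up: D(2)=1, D(3)=2, D(4)=9, D(5)=44, D(6)=265, D(7)=1854, D(8)=14833.
Total arrangements: 8! = 40320.
Probability = D(8)/8! = 2119/5760.

Final answer: D(8)/8! = 14833/40320 = 0.367882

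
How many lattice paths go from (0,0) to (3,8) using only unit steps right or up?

Each path has 3 right steps and 8 up steps in some order (11 steps total).
Choose which 8 of the 11 steps are up: C(11,8).

Final answer: C(11,8) = 165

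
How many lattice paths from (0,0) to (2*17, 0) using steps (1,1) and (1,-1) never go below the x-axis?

Total monotonic paths to (17,17): C(34,17) = 2333606220.
A path is bad iff it touches y = x + 1; reflecting its initial segment maps bad paths bijectively onto all paths to (16,18), of which there are C(34,18) = 2203961430.
Valid Dyck paths: 2333606220 - 2203961430.
(Check: C(34,17) - C(34,18) = C(34,17)/18, the Catalan number C_{17}.)

Final answer: C_{17} = 129644790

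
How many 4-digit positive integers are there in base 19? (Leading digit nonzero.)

These are the integers in [19^3, 19^4), so the count is 19^4 - 19^3 = 18 x 19^3.

Final answer: 123462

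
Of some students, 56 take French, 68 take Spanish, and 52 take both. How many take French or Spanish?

|A union B| = |A| + |B| - |A intersect B| = 56 + 68 - 52.

Final answer: 72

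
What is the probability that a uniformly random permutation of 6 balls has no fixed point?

Use the recurrence D(n) = (n-1)(D(n-1) + D(n-2)) with D(0)=1, D(1)=0.
Building up: D(2)=1, D(3)=2, D(4)=9, D(5)=44, D(6)=265.
Total arrangements: 6! = 720.
Probability = D(6)/6! = 53/144.

Final answer: D(6)/6! = 265/720 = 0.368056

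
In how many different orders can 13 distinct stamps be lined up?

The number of ways to arrange 13 distinct objects is 13!.

Final answer: 13! = 6227020800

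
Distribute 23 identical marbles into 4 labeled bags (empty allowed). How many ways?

Stars and bars: C(n+k-1, k-1) = C(26,3).

Final answer: C(26,3) = 2600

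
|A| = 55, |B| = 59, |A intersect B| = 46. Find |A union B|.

|A union B| = |A| + |B| - |A intersect B| = 55 + 59 - 46.

Final answer: 68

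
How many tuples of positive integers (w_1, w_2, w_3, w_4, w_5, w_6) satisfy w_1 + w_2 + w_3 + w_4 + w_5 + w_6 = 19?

Substitute w'_i = w_i - 1 (so w'_i >= 0). Then sum w'_i = 19 - 6 = 13.
Stars and bars: C(13+6-1, 6-1) = C(18,5).

Final answer: C(18,5) = 8568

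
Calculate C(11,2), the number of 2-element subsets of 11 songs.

C(11,2) = 11!/(2! x (11-2)!).

Final answer: C(11,2) = 55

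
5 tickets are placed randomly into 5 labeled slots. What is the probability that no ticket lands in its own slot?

D(n) = (n-1)(D(n-1) + D(n-2)), D(0)=1, D(1)=0.
Building up: D(2)=1, D(3)=2, D(4)=9, D(5)=44.
Total arrangements: 5! = 120.
Probability = D(5)/5! = 11/30.

Final answer: D(5)/5! = 44/120 = 0.366667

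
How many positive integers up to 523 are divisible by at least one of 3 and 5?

Multiples of 3: 174. Multiples of 5: 104. Of both (lcm=15): 34.
By inclusion-exclusion: 174 + 104 - 34.

Final answer: 244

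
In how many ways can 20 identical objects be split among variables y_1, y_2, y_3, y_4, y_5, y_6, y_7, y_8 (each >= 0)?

Stars and bars with 20 stars and 7 bars:
C(20+8-1, 8-1) = C(27,7).

Final answer: C(27,7) = 888030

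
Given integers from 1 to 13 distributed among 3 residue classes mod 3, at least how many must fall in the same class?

By pigeonhole with 13 objects and 3 categories: ceiling(13/3).

Final answer: 5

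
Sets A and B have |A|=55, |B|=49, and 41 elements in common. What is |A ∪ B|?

|A union B| = |A| + |B| - |A intersect B| = 55 + 49 - 41.

Final answer: 63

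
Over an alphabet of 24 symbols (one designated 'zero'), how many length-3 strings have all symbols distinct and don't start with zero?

The leading digit has 23 choices (anything but zero); the next has 23 (anything but the first), then 22, and so on, one fewer each time.
Total: 23 x 23 x 22.

Final answer: 11638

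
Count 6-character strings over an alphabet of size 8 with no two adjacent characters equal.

Let g(n) count such strings. g(1) = 8, and each valid string of length n-1 extends in 7 ways (any symbol but the last), so g(n) = 7 g(n-1).
Total: g(6) = 8 x 7^5.

Final answer: 8 x 7^{5} = 134456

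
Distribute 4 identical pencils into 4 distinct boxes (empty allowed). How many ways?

Stars and bars: C(n+k-1, k-1) = C(7,3).

Final answer: C(7,3) = 35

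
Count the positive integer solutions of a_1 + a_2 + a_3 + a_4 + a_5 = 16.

Substitute a'_i = a_i - 1 (so a'_i >= 0). Then sum a'_i = 16 - 5 = 11.
Stars and bars: C(11+5-1, 5-1) = C(15,4).

Final answer: C(15,4) = 1365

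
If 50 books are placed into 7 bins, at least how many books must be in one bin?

By the pigeonhole principle: ceiling(50/7).

Final answer: 8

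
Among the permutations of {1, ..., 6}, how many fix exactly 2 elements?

Choose which 2 elements are fixed: C(6,2) = 15.
Derange the remaining 4 using D(j) = (j-1)(D(j-1) + D(j-2)), D(0)=1, D(1)=0: D(2)=1, D(3)=2, D(4)=9.
Total: 15 x 9.

Final answer: C(6,2) D(4) = 135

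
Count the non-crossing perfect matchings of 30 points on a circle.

This is counted by the nth Catalan number C_n. Here n = 30/2 = 15.
C_n = (2n)!/(n!(n+1)!), so C_{15} = 30!/(15! x 16!) = C(30,15)/16 = 155117520/16.

Final answer: C_{15} = 9694845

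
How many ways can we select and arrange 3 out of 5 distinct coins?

P(5,3) = 5!/(5-3)! = 5!/2!.

Final answer: P(5,3) = 60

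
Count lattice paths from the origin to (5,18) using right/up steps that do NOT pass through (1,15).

Total paths to (5,18): C(23,18) = 33649.
Paths through (1,15): C(16,15) x C(7,3) = 560.
Avoiding (1,15): 33649 - 560.

Final answer: 33089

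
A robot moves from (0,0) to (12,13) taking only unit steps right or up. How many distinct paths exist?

Each path has 12 right steps and 13 up steps in some order (25 steps total).
Choose which 13 of the 25 steps are up: C(25,13).

Final answer: C(25,13) = 5200300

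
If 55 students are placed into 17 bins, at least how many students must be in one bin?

By the pigeonhole principle: ceiling(55/17).

Final answer: 4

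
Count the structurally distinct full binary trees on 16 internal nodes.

This is counted by the nth Catalan number C_n. Here n = 16.
C_n = (2n)!/(n!(n+1)!), so C_{16} = 32!/(16! x 17!) = C(32,16)/17 = 601080390/17.

Final answer: C_{16} = 35357670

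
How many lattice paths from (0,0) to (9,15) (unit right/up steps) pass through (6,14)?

Paths (0,0)->(6,14): C(20,14) = 38760.
Paths (6,14)->(9,15): C(4,1) = 4.
By multiplication principle: 38760 x 4.

Final answer: 155040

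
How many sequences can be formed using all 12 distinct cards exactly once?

The number of ways to arrange 12 distinct objects is 12!.

Final answer: 12! = 479001600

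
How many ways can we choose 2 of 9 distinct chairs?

C(9,2) = 9!/(2! x (9-2)!).

Final answer: C(9,2) = 36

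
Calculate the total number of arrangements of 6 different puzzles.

The number of ways to arrange 6 distinct objects is 6!.

Final answer: 6! = 720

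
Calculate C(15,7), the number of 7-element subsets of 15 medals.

C(15,7) = 15!/(7! x (15-7)!).

Final answer: C(15,7) = 6435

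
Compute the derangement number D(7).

D(n) = (n-1)(D(n-1) + D(n-2)), D(0)=1, D(1)=0.
Building up: D(2)=1, D(3)=2, D(4)=9, D(5)=44, D(6)=265.
D(7) = 6 x (D(6) + D(5)) = 6 x (265 + 44).

Final answer: D(7) = 1854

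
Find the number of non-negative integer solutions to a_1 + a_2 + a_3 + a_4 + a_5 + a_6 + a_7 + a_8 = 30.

Stars and bars with 30 stars and 7 bars:
C(30+8-1, 8-1) = C(37,7).

Final answer: C(37,7) = 10295472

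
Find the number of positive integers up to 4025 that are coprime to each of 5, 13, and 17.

|div by 5|=805, |div by 13|=309, |div by 17|=236.
|div by 5&13|=61, |div by 5&17|=47, |div by 13&17|=18, |div by all|=3.
By inclusion-exclusion, divisible by at least one: 805+309+236-61-47-18+3 = 1227.
Not divisible by any: 4025 - 1227.

Final answer: 2798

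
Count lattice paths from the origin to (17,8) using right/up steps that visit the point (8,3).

Paths (0,0)->(8,3): C(11,3) = 165.
Paths (8,3)->(17,8): C(14,5) = 2002.
By multiplication principle: 165 x 2002.

Final answer: 330330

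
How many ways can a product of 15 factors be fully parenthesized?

The structures are counted by the Catalan number C_n. Here n = 15 - 1 = 14.
C_n = C(2n,n) - C(2n,n+1), so C_{14} = C(28,14) - C(28,15) = 40116600 - 37442160.

Final answer: C_{14} = 2674440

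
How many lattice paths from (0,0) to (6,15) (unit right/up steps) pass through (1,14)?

Paths (0,0)->(1,14): C(15,14) = 15.
Paths (1,14)->(6,15): C(6,1) = 6.
By multiplication principle: 15 x 6.

Final answer: 90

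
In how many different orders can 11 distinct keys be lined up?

The number of ways to arrange 11 distinct objects is 11!.

Final answer: 11! = 39916800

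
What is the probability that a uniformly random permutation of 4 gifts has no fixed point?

Derangements satisfy D(n) = (n-1)(D(n-1) + D(n-2)), starting from D(0)=1, D(1)=0.
Building up: D(2)=1, D(3)=2, D(4)=9.
Total arrangements: 4! = 24.
Probability = D(4)/4! = 3/8.

Final answer: D(4)/4! = 9/24 = 0.375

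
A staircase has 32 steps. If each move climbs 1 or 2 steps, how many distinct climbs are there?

Condition on the final move: it is a 1-step (f(n-1) ways to get there) or a 2-step (f(n-2) ways), so f(n) = f(n-1) + f(n-2), with f(1)=1, f(2)=2.
Iterating the recurrence: f(1)=1, f(2)=2, f(3)=3, f(4)=5, f(5)=8, f(6)=13, f(7)=21, f(8)=34, f(9)=55, f(10)=89, f(11)=144, f(12)=233, f(13)=377, f(14)=610, f(15)=987, f(16)=1597, f(17)=2584, f(18)=4181, f(19)=6765, f(20)=10946, f(21)=17711, f(22)=28657, f(23)=46368, f(24)=75025, f(25)=121393, f(26)=196418, f(27)=317811, f(28)=514229, f(29)=832040, f(30)=1346269, f(31)=2178309, f(32)=3524578.

Final answer: 3524578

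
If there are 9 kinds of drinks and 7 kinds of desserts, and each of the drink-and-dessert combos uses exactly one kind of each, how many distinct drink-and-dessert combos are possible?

By the multiplication principle: 9 x 7.

Final answer: 63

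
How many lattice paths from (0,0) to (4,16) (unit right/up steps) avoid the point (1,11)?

Total paths to (4,16): C(20,16) = 4845.
Paths through (1,11): C(12,11) x C(8,5) = 672.
Avoiding (1,11): 4845 - 672.

Final answer: 4173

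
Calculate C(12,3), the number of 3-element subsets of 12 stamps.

C(12,3) = 12!/(3! x (12-3)!).

Final answer: C(12,3) = 220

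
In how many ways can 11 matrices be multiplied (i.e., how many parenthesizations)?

The structures are counted by the Catalan number C_n. Here n = 11 - 1 = 10.
C_n = C(2n,n)/(n+1), so C_{10} = C(20,10)/11 = 184756/11.

Final answer: C_{10} = 16796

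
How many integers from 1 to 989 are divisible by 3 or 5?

Multiples of 3: 329. Multiples of 5: 197. Of both (lcm=15): 65.
By inclusion-exclusion: 329 + 197 - 65.

Final answer: 461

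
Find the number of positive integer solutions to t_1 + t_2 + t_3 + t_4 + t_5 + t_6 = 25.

Substitute t'_i = t_i - 1 (so t'_i >= 0). Then sum t'_i = 25 - 6 = 19.
Stars and bars: C(19+6-1, 6-1) = C(24,5).

Final answer: C(24,5) = 42504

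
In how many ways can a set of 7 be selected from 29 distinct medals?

C(29,7) = 29!/(7! x 22!).

Final answer: \binom{29}{7} = 1560780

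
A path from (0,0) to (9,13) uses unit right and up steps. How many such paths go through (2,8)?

Paths (0,0)->(2,8): C(10,8) = 45.
Paths (2,8)->(9,13): C(12,5) = 792.
By multiplication principle: 45 x 792.

Final answer: 35640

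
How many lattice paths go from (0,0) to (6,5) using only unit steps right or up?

Each path has 6 right steps and 5 up steps in some order (11 steps total).
Choose which 5 of the 11 steps are up: C(11,5).

Final answer: C(11,5) = 462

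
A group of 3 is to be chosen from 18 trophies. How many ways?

C(18,3) = 18!/(3! x 15!).

Final answer: \binom{18}{3} = 816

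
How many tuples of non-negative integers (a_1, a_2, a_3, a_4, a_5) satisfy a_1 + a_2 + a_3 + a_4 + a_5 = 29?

Stars and bars with 29 stars and 4 bars:
C(29+5-1, 5-1) = C(33,4).

Final answer: C(33,4) = 40920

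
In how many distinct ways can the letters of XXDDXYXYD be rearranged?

Letters (D:3, X:4, Y:2). Total letters: 9.
Permutations = 9!/(4! x 3! x 2!).

Final answer: 1260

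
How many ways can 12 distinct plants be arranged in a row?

The number of ways to arrange 12 distinct objects is 12!.

Final answer: 12! = 479001600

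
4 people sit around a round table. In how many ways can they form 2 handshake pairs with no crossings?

The structures are counted by the Catalan number C_n. Here n = 4/2 = 2.
C_n = C(2n,n) - C(2n,n+1), so C_{2} = C(4,2) - C(4,3) = 6 - 4.

Final answer: C_{2} = 2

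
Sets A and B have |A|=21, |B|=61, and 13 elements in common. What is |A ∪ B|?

|A union B| = |A| + |B| - |A intersect B| = 21 + 61 - 13.

Final answer: 69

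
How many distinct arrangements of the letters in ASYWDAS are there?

Letters (A:2, D:1, S:2, W:1, Y:1). Total letters: 7.
Permutations = 7!/(2! x 2!).

Final answer: 1260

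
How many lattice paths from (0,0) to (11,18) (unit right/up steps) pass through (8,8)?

Paths (0,0)->(8,8): C(16,8) = 12870.
Paths (8,8)->(11,18): C(13,10) = 286.
By multiplication principle: 12870 x 286.

Final answer: 3680820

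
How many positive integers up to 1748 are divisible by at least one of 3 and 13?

Multiples of 3: 582. Multiples of 13: 134. Of both (lcm=39): 44.
By inclusion-exclusion: 582 + 134 - 44.

Final answer: 672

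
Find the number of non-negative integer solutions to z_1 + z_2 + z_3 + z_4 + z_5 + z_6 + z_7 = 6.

Stars and bars with 6 stars and 6 bars:
C(6+7-1, 7-1) = C(12,6).

Final answer: C(12,6) = 924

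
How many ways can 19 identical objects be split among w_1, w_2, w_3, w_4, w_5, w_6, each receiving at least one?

Substitute w'_i = w_i - 1 (so w'_i >= 0). Then sum w'_i = 19 - 6 = 13.
Stars and bars: C(13+6-1, 6-1) = C(18,5).

Final answer: C(18,5) = 8568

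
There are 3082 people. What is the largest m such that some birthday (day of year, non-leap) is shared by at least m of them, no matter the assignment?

There are 365 possible values for birthday (day of year, non-leap). With 3082 people and 365 categories, by pigeonhole: ceiling(3082/365).

Final answer: 9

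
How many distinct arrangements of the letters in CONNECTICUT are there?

Letters (C:3, E:1, I:1, N:2, O:1, T:2, U:1). Total letters: 11.
Permutations = 11!/(3! x 2! x 2!).

Final answer: 1663200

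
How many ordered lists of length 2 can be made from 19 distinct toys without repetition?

P(19,2) = 19!/(19-2)! = 19!/17!.

Final answer: P(19,2) = 342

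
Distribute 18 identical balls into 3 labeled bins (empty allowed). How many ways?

Stars and bars: C(n+k-1, k-1) = C(20,2).

Final answer: C(20,2) = 190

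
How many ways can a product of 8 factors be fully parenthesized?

The structures are counted by the Catalan number C_n. Here n = 8 - 1 = 7.
Using C_0 = 1 and C_(k+1) = C_k x 2(2k+1)/(k+2), build up term by term: C_1=1, C_2=2, C_3=5, C_4=14, C_5=42, C_6=132, C_7=429.

Final answer: C_{7} = 429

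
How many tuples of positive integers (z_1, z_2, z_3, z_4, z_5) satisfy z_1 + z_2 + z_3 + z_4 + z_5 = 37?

Substitute z'_i = z_i - 1 (so z'_i >= 0). Then sum z'_i = 37 - 5 = 32.
Stars and bars: C(32+5-1, 5-1) = C(36,4).

Final answer: C(36,4) = 58905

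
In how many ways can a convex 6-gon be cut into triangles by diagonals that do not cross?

This is counted by the nth Catalan number C_n. Here n = 6 - 2 = 4.
Using C_0 = 1 and C_(k+1) = C_k x 2(2k+1)/(k+2), build up term by term: C_1=1, C_2=2, C_3=5, C_4=14.

Final answer: C_{4} = 14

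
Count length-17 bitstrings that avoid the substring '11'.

A valid string ends in 0 (append to any length-(n-1) valid string) or in 01 (append to any length-(n-2) valid string), so a(n) = a(n-1) + a(n-2) with a(1)=2, a(2)=3.
Building up term by term: a(1)=2, a(2)=3, a(3)=5, a(4)=8, a(5)=13, a(6)=21, a(7)=34, a(8)=55, a(9)=89, a(10)=144, a(11)=233, a(12)=377, a(13)=610, a(14)=987, a(15)=1597, a(16)=2584, a(17)=4181.

Final answer: 4181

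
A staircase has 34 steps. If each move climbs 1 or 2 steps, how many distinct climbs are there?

Condition on the final move: it is a 1-step (f(n-1) ways to get there) or a 2-step (f(n-2) ways), so f(n) = f(n-1) + f(n-2), with f(1)=1, f(2)=2.
Iterating the recurrence: f(1)=1, f(2)=2, f(3)=3, f(4)=5, f(5)=8, f(6)=13, f(7)=21, f(8)=34, f(9)=55, f(10)=89, f(11)=144, f(12)=233, f(13)=377, f(14)=610, f(15)=987, f(16)=1597, f(17)=2584, f(18)=4181, f(19)=6765, f(20)=10946, f(21)=17711, f(22)=28657, f(23)=46368, f(24)=75025, f(25)=121393, f(26)=196418, f(27)=317811, f(28)=514229, f(29)=832040, f(30)=1346269, f(31)=2178309, f(32)=3524578, f(33)=5702887, f(34)=9227465.

Final answer: 9227465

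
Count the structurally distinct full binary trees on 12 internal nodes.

This is counted by the nth Catalan number C_n. Here n = 12.
C_n = C(2n,n) - C(2n,n+1), so C_{12} = C(24,12) - C(24,13) = 2704156 - 2496144.

Final answer: C_{12} = 208012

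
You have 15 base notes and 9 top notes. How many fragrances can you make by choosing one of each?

By the multiplication principle: 15 x 9.

Final answer: 135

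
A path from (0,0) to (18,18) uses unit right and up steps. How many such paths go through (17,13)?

Paths (0,0)->(17,13): C(30,13) = 119759850.
Paths (17,13)->(18,18): C(6,5) = 6.
By multiplication principle: 119759850 x 6.

Final answer: 718559100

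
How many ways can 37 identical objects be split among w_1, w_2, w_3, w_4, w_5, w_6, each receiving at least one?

Substitute w'_i = w_i - 1 (so w'_i >= 0). Then sum w'_i = 37 - 6 = 31.
Stars and bars: C(31+6-1, 6-1) = C(36,5).

Final answer: C(36,5) = 376992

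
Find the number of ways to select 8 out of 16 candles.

C(16,8) = 16!/(8! x 8!).

Final answer: \binom{16}{8} = 12870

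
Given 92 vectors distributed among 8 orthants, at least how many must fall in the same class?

By pigeonhole with 92 objects and 8 categories: ceiling(92/8).

Final answer: 12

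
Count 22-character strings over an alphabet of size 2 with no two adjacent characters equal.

Let g(n) count such strings. g(1) = 2, and each valid string of length n-1 extends in 1 ways (any symbol but the last), so g(n) = 1 g(n-1).
Total: g(22) = 2 x 1^21.

Final answer: 2 x 1^{21} = 2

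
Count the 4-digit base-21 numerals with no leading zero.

In base 21, the leading digit has 20 choices (1..20); each of the remaining 3 digits has 21 choices.
Total: 20 x 21^3.

Final answer: 185220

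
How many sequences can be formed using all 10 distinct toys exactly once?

The number of ways to arrange 10 distinct objects is 10!.

Final answer: 10! = 3628800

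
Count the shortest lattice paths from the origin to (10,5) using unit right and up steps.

Each path has 10 right steps and 5 up steps in some order (15 steps total).
Choose which 5 of the 15 steps are up: C(15,5).

Final answer: C(15,5) = 3003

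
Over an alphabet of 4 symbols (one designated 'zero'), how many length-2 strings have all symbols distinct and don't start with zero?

First digit: 3 (nonzero). Second: 3 (not first). Third: 2, etc.
Total: 3 x 3.

Final answer: 9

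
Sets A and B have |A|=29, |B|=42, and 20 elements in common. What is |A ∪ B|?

|A union B| = |A| + |B| - |A intersect B| = 29 + 42 - 20.

Final answer: 51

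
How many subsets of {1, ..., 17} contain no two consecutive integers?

Let a(n) count such subsets of {1, ..., n}. Either n is excluded (a(n-1) ways) or n is included, forcing n-1 out (a(n-2) ways), so a(n) = a(n-1) + a(n-2) with a(1)=2, a(2)=3.
Building up term by term: a(1)=2, a(2)=3, a(3)=5, a(4)=8, a(5)=13, a(6)=21, a(7)=34, a(8)=55, a(9)=89, a(10)=144, a(11)=233, a(12)=377, a(13)=610, a(14)=987, a(15)=1597, a(16)=2584, a(17)=4181.

Final answer: 4181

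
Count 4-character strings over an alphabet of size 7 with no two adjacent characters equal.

Let g(n) count such strings. g(1) = 7, and each valid string of length n-1 extends in 6 ways (any symbol but the last), so g(n) = 6 g(n-1).
Total: g(4) = 7 x 6^3.

Final answer: 7 x 6^{3} = 1512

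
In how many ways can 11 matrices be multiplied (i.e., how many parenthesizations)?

This is a standard Catalan-number count: the answer is C_n. Here n = 11 - 1 = 10.
C_n = (2n)!/(n!(n+1)!), so C_{10} = 20!/(10! x 11!) = C(20,10)/11 = 184756/11.

Final answer: C_{10} = 16796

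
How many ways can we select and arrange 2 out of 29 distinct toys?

P(29,2) = 29!/(29-2)! = 29!/27!.

Final answer: P(29,2) = 812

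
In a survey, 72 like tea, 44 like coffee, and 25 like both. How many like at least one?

|A union B| = |A| + |B| - |A intersect B| = 72 + 44 - 25.

Final answer: 91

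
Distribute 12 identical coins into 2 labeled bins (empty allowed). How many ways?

Stars and bars: C(n+k-1, k-1) = C(13,1).

Final answer: C(13,1) = 13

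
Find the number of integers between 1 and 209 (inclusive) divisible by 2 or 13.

Multiples of 2: 104. Multiples of 13: 16. Of both (lcm=26): 8.
By inclusion-exclusion: 104 + 16 - 8.

Final answer: 112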